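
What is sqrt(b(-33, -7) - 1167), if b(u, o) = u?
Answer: 20*I*sqrt(3) ≈ 34.641*I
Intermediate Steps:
sqrt(b(-33, -7) - 1167) = sqrt(-33 - 1167) = sqrt(-1200) = 20*I*sqrt(3)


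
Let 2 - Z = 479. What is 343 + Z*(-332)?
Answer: 158707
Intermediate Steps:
Z = -477 (Z = 2 - 1*479 = 2 - 479 = -477)
343 + Z*(-332) = 343 - 477*(-332) = 343 + 158364 = 158707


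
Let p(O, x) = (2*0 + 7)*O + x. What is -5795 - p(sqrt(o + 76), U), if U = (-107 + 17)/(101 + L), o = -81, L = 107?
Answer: -602635/104 - 7*I*sqrt(5) ≈ -5794.6 - 15.652*I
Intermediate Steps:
U = -45/104 (U = (-107 + 17)/(101 + 107) = -90/208 = -90*1/208 = -45/104 ≈ -0.43269)
p(O, x) = x + 7*O (p(O, x) = (0 + 7)*O + x = 7*O + x = x + 7*O)
-5795 - p(sqrt(o + 76), U) = -5795 - (-45/104 + 7*sqrt(-81 + 76)) = -5795 - (-45/104 + 7*sqrt(-5)) = -5795 - (-45/104 + 7*(I*sqrt(5))) = -5795 - (-45/104 + 7*I*sqrt(5)) = -5795 + (45/104 - 7*I*sqrt(5)) = -602635/104 - 7*I*sqrt(5)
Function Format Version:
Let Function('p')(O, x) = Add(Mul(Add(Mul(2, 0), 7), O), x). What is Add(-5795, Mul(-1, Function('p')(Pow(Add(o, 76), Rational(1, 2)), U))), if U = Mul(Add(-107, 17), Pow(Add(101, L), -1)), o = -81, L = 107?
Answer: Add(Rational(-602635, 104), Mul(-7, I, Pow(5, Rational(1, 2)))) ≈ Add(-5794.6, Mul(-15.652, I))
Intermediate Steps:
U = Rational(-45, 104) (U = Mul(Add(-107, 17), Pow(Add(101, 107), -1)) = Mul(-90, Pow(208, -1)) = Mul(-90, Rational(1, 208)) = Rational(-45, 104) ≈ -0.43269)
Function('p')(O, x) = Add(x, Mul(7, O)) (Function('p')(O, x) = Add(Mul(Add(0, 7), O), x) = Add(Mul(7, O), x) = Add(x, Mul(7, O)))
Add(-5795, Mul(-1, Function('p')(Pow(Add(o, 76), Rational(1, 2)), U))) = Add(-5795, Mul(-1, Add(Rational(-45, 104), Mul(7, Pow(Add(-81, 76), Rational(1, 2)))))) = Add(-5795, Mul(-1, Add(Rational(-45, 104), Mul(7, Pow(-5, Rational(1, 2)))))) = Add(-5795, Mul(-1, Add(Rational(-45, 104), Mul(7, Mul(I, Pow(5, Rational(1, 2))))))) = Add(-5795, Mul(-1, Add(Rational(-45, 104), Mul(7, I, Pow(5, Rational(1, 2)))))) = Add(-5795, Add(Rational(45, 104), Mul(-7, I, Pow(5, Rational(1, 2))))) = Add(Rational(-602635, 104), Mul(-7, I, Pow(5, Rational(1, 2))))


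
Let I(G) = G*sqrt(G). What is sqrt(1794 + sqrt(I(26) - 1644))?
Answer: sqrt(1794 + I*sqrt(2)*sqrt(822 - 13*sqrt(26))) ≈ 42.358 + 0.4589*I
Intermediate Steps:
I(G) = G**(3/2)
sqrt(1794 + sqrt(I(26) - 1644)) = sqrt(1794 + sqrt(26**(3/2) - 1644)) = sqrt(1794 + sqrt(26*sqrt(26) - 1644)) = sqrt(1794 + sqrt(-1644 + 26*sqrt(26)))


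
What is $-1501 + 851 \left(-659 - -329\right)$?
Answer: $-282331$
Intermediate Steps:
$-1501 + 851 \left(-659 - -329\right) = -1501 + 851 \left(-659 + 329\right) = -1501 + 851 \left(-330\right) = -1501 - 280830 = -282331$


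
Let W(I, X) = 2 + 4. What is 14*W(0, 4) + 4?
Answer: 88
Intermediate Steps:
W(I, X) = 6
14*W(0, 4) + 4 = 14*6 + 4 = 84 + 4 = 88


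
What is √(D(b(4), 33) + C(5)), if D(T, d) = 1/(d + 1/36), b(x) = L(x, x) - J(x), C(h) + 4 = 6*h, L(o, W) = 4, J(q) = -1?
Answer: 5*√1471982/1189 ≈ 5.1020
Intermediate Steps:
C(h) = -4 + 6*h
b(x) = 5 (b(x) = 4 - 1*(-1) = 4 + 1 = 5)
D(T, d) = 1/(1/36 + d) (D(T, d) = 1/(d + 1/36) = 1/(1/36 + d))
√(D(b(4), 33) + C(5)) = √(36/(1 + 36*33) + (-4 + 6*5)) = √(36/(1 + 1188) + (-4 + 30)) = √(36/1189 + 26) = √(30950/1189) = 5*√1471982/1189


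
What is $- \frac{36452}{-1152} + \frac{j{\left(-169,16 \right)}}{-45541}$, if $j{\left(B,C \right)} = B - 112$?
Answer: $\frac{415096061}{13115808} \approx 31.649$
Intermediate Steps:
$j{\left(B,C \right)} = -112 + B$ ($j{\left(B,C \right)} = B - 112 = -112 + B$)
$- \frac{36452}{-1152} + \frac{j{\left(-169,16 \right)}}{-45541} = - \frac{36452}{-1152} + \frac{-112 - 169}{-45541} = \left(-36452\right) \left(- \frac{1}{1152}\right) - - \frac{281}{45541} = \frac{9113}{288} + \frac{281}{45541} = \frac{415096061}{13115808}$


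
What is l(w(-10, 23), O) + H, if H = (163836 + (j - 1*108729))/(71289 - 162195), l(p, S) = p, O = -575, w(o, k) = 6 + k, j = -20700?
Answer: 867289/30302 ≈ 28.622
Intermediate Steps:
H = -11469/30302 (H = (163836 + (-20700 - 1*108729))/(71289 - 162195) = (163836 + (-20700 - 108729))/(-90906) = (163836 - 129429)*(-1/90906) = 34407*(-1/90906) = -11469/30302 ≈ -0.37849)
l(w(-10, 23), O) + H = (6 + 23) - 11469/30302 = 29 - 11469/30302 = 867289/30302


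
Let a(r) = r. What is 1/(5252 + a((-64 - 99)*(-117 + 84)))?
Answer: 1/10631 ≈ 9.4065e-5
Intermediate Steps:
1/(5252 + a((-64 - 99)*(-117 + 84))) = 1/(5252 + (-64 - 99)*(-117 + 84)) = 1/(5252 - 163*(-33)) = 1/(5252 + 5379) = 1/10631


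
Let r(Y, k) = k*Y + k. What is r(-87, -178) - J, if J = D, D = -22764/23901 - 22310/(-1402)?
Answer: 85409591339/5584867 ≈ 15293.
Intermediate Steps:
r(Y, k) = k + Y*k (r(Y, k) = Y*k + k = k + Y*k)
D = 83552697/5584867 (D = -22764*1/23901 - 22310*(-1/1402) = -7588/7967 + 11155/701 = 83552697/5584867 ≈ 14.961)
J = 83552697/5584867 ≈ 14.961
r(-87, -178) - J = -178*(1 - 87) - 1*83552697/5584867 = -178*(-86) - 83552697/5584867 = 15308 - 83552697/5584867 = 85409591339/5584867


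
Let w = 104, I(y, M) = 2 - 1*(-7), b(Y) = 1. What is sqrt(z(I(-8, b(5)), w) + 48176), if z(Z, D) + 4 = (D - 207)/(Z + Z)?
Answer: 61*sqrt(466)/6 ≈ 219.47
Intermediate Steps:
I(y, M) = 9 (I(y, M) = 2 + 7 = 9)
z(Z, D) = -4 + (-207 + D)/(2*Z) (z(Z, D) = -4 + (D - 207)/(Z + Z) = -4 + (-207 + D)/((2*Z)) = -4 + (-207 + D)*(1/(2*Z)) = -4 + (-207 + D)/(2*Z))
sqrt(z(I(-8, b(5)), w) + 48176) = sqrt((1/2)*(-207 + 104 - 8*9)/9 + 48176) = sqrt((1/2)*(1/9)*(-207 + 104 - 72) + 48176) = sqrt((1/2)*(1/9)*(-175) + 48176) = sqrt(-175/18 + 48176) = sqrt(866993/18) = 61*sqrt(466)/6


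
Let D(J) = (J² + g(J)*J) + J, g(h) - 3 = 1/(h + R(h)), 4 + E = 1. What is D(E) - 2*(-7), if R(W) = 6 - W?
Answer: 21/2 ≈ 10.500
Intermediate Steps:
E = -3 (E = -4 + 1 = -3)
g(h) = 19/6 (g(h) = 3 + 1/(h + (6 - h)) = 3 + 1/6 = 3 + ⅙ = 19/6)
D(J) = J² + 25*J/6 (D(J) = (J² + 19*J/6) + J = J² + 25*J/6)
D(E) - 2*(-7) = (⅙)*(-3)*(25 + 6*(-3)) - 2*(-7) = (⅙)*(-3)*(25 - 18) + 14 = (⅙)*(-3)*7 + 14 = -7/2 + 14 = 21/2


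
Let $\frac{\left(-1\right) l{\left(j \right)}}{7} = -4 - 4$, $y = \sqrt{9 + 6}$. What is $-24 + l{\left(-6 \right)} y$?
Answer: $-24 + 56 \sqrt{15} \approx 192.89$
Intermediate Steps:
$y = \sqrt{15} \approx 3.873$
$l{\left(j \right)} = 56$ ($l{\left(j \right)} = - 7 \left(-4 - 4\right) = \left(-7\right) \left(-8\right) = 56$)
$-24 + l{\left(-6 \right)} y = -24 + 56 \sqrt{15}$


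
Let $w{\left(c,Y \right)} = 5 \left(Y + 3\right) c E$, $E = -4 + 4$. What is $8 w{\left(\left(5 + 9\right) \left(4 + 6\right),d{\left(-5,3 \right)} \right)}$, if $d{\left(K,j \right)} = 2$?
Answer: $0$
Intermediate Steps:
$E = 0$
$w{\left(c,Y \right)} = 0$ ($w{\left(c,Y \right)} = 5 \left(Y + 3\right) c 0 = 5 \left(3 + Y\right) c 0 = 5 c \left(3 + Y\right) 0 = 0$)
$8 w{\left(\left(5 + 9\right) \left(4 + 6\right),d{\left(-5,3 \right)} \right)} = 8 \cdot 0 = 0$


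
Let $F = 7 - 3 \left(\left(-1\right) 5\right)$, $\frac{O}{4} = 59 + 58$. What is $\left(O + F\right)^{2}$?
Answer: $240100$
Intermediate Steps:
$O = 468$ ($O = 4 \left(59 + 58\right) = 4 \cdot 117 = 468$)
$F = 22$ ($F = 7 - -15 = 7 + 15 = 22$)
$\left(O + F\right)^{2} = \left(468 + 22\right)^{2} = 490^{2} = 240100$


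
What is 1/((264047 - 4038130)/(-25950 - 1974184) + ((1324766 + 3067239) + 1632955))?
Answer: 2000134/12050731118723 ≈ 1.6598e-7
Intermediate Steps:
1/((264047 - 4038130)/(-25950 - 1974184) + ((1324766 + 3067239) + 1632955)) = 1/(-3774083/(-2000134) + (4392005 + 1632955)) = 1/(-3774083*(-1/2000134) + 6024960) = 1/(3774083/2000134 + 6024960) = 1/(12050731118723/2000134) = 2000134/12050731118723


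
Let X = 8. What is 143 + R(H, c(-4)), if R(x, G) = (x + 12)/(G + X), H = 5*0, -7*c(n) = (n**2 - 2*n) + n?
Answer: 436/3 ≈ 145.33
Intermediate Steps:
c(n) = -n**2/7 + n/7 (c(n) = -((n**2 - 2*n) + n)/7 = -(n**2 - n)/7 = -n**2/7 + n/7)
H = 0
R(x, G) = (12 + x)/(8 + G) (R(x, G) = (x + 12)/(G + 8) = (12 + x)/(8 + G))
143 + R(H, c(-4)) = 143 + (12 + 0)/(8 + (1/7)*(-4)*(1 - 1*(-4))) = 143 + 12/(8 + (1/7)*(-4)*(1 + 4)) = 143 + 12/(8 + (1/7)*(-4)*5) = 143 + 12/(8 - 20/7) = 143 + 12/(36/7) = 143 + (7/36)*12 = 143 + 7/3 = 436/3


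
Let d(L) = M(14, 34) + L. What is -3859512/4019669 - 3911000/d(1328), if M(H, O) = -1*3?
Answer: -629041572496/213042457 ≈ -2952.7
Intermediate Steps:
M(H, O) = -3
d(L) = -3 + L
-3859512/4019669 - 3911000/d(1328) = -3859512/4019669 - 3911000/(-3 + 1328) = -3859512*1/4019669 - 3911000/1325 = -3859512/4019669 - 3911000*1/1325 = -3859512/4019669 - 156440/53 = -629041572496/213042457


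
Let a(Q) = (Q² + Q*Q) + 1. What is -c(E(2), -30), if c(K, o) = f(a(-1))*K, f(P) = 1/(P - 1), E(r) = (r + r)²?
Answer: -8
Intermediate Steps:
E(r) = 4*r² (E(r) = (2*r)² = 4*r²)
a(Q) = 1 + 2*Q² (a(Q) = (Q² + Q²) + 1 = 2*Q² + 1 = 1 + 2*Q²)
f(P) = 1/(-1 + P)
c(K, o) = K/2 (c(K, o) = K/(-1 + (1 + 2*(-1)²)) = K/(-1 + (1 + 2*1)) = K/(-1 + (1 + 2)) = K/(-1 + 3) = K/2)
-c(E(2), -30) = -4*2²/2 = -4*4/2 = -16/2 = -1*8 = -8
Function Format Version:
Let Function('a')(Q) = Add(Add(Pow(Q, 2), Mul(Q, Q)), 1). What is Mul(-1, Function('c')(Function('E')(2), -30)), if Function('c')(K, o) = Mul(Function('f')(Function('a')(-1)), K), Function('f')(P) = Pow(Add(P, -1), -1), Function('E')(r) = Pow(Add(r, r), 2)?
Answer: -8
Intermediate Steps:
Function('E')(r) = Mul(4, Pow(r, 2)) (Function('E')(r) = Pow(Mul(2, r), 2) = Mul(4, Pow(r, 2)))
Function('a')(Q) = Add(1, Mul(2, Pow(Q, 2))) (Function('a')(Q) = Add(Add(Pow(Q, 2), Pow(Q, 2)), 1) = Add(Mul(2, Pow(Q, 2)), 1) = Add(1, Mul(2, Pow(Q, 2))))
Function('f')(P) = Pow(Add(-1, P), -1)
Function('c')(K, o) = Mul(Rational(1, 2), K) (Function('c')(K, o) = Mul(Pow(Add(-1, Add(1, Mul(2, Pow(-1, 2)))), -1), K) = Mul(Pow(Add(-1, Add(1, Mul(2, 1))), -1), K) = Mul(Pow(Add(-1, Add(1, 2)), -1), K) = Mul(Pow(Add(-1, 3), -1), K) = Mul(Pow(2, -1), K) = Mul(Rational(1, 2), K))
Mul(-1, Function('c')(Function('E')(2), -30)) = Mul(-1, Mul(Rational(1, 2), Mul(4, Pow(2, 2)))) = Mul(-1, Mul(Rational(1, 2), Mul(4, 4))) = Mul(-1, Mul(Rational(1, 2), 16)) = Mul(-1, 8) = -8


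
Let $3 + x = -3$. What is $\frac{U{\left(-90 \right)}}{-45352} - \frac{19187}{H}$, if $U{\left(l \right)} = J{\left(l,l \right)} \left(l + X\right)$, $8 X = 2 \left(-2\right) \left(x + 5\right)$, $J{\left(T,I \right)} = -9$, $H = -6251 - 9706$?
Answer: $\frac{1714630921}{1447363728} \approx 1.1847$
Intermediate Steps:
$x = -6$ ($x = -3 - 3 = -6$)
$H = -15957$ ($H = -6251 - 9706 = -15957$)
$X = \frac{1}{2}$ ($X = \frac{2 \left(-2\right) \left(-6 + 5\right)}{8} = \frac{\left(-4\right) \left(-1\right)}{8} = \frac{1}{8} \cdot 4 = \frac{1}{2} \approx 0.5$)
$U{\left(l \right)} = - \frac{9}{2} - 9 l$ ($U{\left(l \right)} = - 9 \left(l + \frac{1}{2}\right) = - 9 \left(\frac{1}{2} + l\right) = - \frac{9}{2} - 9 l$)
$\frac{U{\left(-90 \right)}}{-45352} - \frac{19187}{H} = \frac{- \frac{9}{2} - -810}{-45352} - \frac{19187}{-15957} = \left(- \frac{9}{2} + 810\right) \left(- \frac{1}{45352}\right) - - \frac{19187}{15957} = \frac{1611}{2} \left(- \frac{1}{45352}\right) + \frac{19187}{15957} = - \frac{1611}{90704} + \frac{19187}{15957} = \frac{1714630921}{1447363728}$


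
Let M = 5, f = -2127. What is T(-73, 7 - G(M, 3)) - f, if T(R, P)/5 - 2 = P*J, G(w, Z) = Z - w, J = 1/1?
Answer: 2182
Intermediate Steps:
J = 1
T(R, P) = 10 + 5*P (T(R, P) = 10 + 5*(P*1) = 10 + 5*P)
T(-73, 7 - G(M, 3)) - f = (10 + 5*(7 - (3 - 1*5))) - 1*(-2127) = (10 + 5*(7 - (3 - 5))) + 2127 = (10 + 5*(7 - 1*(-2))) + 2127 = (10 + 5*(7 + 2)) + 2127 = (10 + 5*9) + 2127 = (10 + 45) + 2127 = 55 + 2127 = 2182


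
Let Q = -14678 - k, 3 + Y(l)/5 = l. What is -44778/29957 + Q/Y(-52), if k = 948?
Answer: 455794132/8238175 ≈ 55.327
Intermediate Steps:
Y(l) = -15 + 5*l
Q = -15626 (Q = -14678 - 1*948 = -14678 - 948 = -15626)
-44778/29957 + Q/Y(-52) = -44778/29957 - 15626/(-15 + 5*(-52)) = -44778*1/29957 - 15626/(-15 - 260) = -44778/29957 - 15626/(-275) = -44778/29957 - 15626*(-1/275) = -44778/29957 + 15626/275 = 455794132/8238175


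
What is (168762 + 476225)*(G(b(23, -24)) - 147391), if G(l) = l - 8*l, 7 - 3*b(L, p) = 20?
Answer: -285137142934/3 ≈ -9.5046e+10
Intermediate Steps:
b(L, p) = -13/3 (b(L, p) = 7/3 - ⅓*20 = 7/3 - 20/3 = -13/3)
G(l) = -7*l
(168762 + 476225)*(G(b(23, -24)) - 147391) = (168762 + 476225)*(-7*(-13/3) - 147391) = 644987*(91/3 - 147391) = 644987*(-442082/3) = -285137142934/3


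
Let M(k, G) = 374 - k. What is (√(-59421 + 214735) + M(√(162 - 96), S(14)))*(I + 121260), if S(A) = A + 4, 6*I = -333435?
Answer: 24567125 - 131375*√66/2 + 131375*√155314/2 ≈ 4.9921e+7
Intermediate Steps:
I = -111145/2 (I = (⅙)*(-333435) = -111145/2 ≈ -55573.)
S(A) = 4 + A
(√(-59421 + 214735) + M(√(162 - 96), S(14)))*(I + 121260) = (√(-59421 + 214735) + (374 - √(162 - 96)))*(-111145/2 + 121260) = (√155314 + (374 - √66))*(131375/2) = (374 + √155314 - √66)*(131375/2) = 24567125 - 131375*√66/2 + 131375*√155314/2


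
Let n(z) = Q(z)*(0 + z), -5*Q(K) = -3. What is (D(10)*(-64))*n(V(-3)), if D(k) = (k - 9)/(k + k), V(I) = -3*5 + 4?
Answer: 528/25 ≈ 21.120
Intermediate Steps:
V(I) = -11 (V(I) = -15 + 4 = -11)
Q(K) = 3/5 (Q(K) = -1/5*(-3) = 3/5)
D(k) = (-9 + k)/(2*k) (D(k) = (-9 + k)/((2*k)) = (-9 + k)*(1/(2*k)) = (-9 + k)/(2*k))
n(z) = 3*z/5 (n(z) = 3*(0 + z)/5 = 3*z/5)
(D(10)*(-64))*n(V(-3)) = (((1/2)*(-9 + 10)/10)*(-64))*((3/5)*(-11)) = (((1/2)*(1/10)*1)*(-64))*(-33/5) = ((1/20)*(-64))*(-33/5) = -16/5*(-33/5) = 528/25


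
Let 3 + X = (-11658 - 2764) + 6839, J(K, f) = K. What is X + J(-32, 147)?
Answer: -7618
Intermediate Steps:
X = -7586 (X = -3 + ((-11658 - 2764) + 6839) = -3 + (-14422 + 6839) = -3 - 7583 = -7586)
X + J(-32, 147) = -7586 - 32 = -7618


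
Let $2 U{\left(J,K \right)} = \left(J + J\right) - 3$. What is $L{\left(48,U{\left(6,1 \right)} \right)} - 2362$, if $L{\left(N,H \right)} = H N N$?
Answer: $8006$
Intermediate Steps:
$U{\left(J,K \right)} = - \frac{3}{2} + J$ ($U{\left(J,K \right)} = \frac{\left(J + J\right) - 3}{2} = \frac{2 J - 3}{2} = \frac{-3 + 2 J}{2} = - \frac{3}{2} + J$)
$L{\left(N,H \right)} = H N^{2}$
$L{\left(48,U{\left(6,1 \right)} \right)} - 2362 = \left(- \frac{3}{2} + 6\right) 48^{2} - 2362 = \frac{9}{2} \cdot 2304 - 2362 = 10368 - 2362 = 8006$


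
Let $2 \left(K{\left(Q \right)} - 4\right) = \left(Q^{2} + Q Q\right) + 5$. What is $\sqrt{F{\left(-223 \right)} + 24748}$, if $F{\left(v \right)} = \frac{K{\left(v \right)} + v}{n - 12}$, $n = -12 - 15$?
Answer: $\frac{\sqrt{142842882}}{78} \approx 153.23$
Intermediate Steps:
$n = -27$ ($n = -12 - 15 = -27$)
$K{\left(Q \right)} = \frac{13}{2} + Q^{2}$ ($K{\left(Q \right)} = 4 + \frac{\left(Q^{2} + Q Q\right) + 5}{2} = 4 + \frac{\left(Q^{2} + Q^{2}\right) + 5}{2} = 4 + \frac{2 Q^{2} + 5}{2} = 4 + \frac{5 + 2 Q^{2}}{2} = 4 + \left(\frac{5}{2} + Q^{2}\right) = \frac{13}{2} + Q^{2}$)
$F{\left(v \right)} = - \frac{1}{6} - \frac{v}{39} - \frac{v^{2}}{39}$ ($F{\left(v \right)} = \frac{\left(\frac{13}{2} + v^{2}\right) + v}{-27 - 12} = \frac{\frac{13}{2} + v + v^{2}}{-39} = \left(\frac{13}{2} + v + v^{2}\right) \left(- \frac{1}{39}\right) = - \frac{1}{6} - \frac{v}{39} - \frac{v^{2}}{39}$)
$\sqrt{F{\left(-223 \right)} + 24748} = \sqrt{\left(- \frac{1}{6} - - \frac{223}{39} - \frac{\left(-223\right)^{2}}{39}\right) + 24748} = \sqrt{\left(- \frac{1}{6} + \frac{223}{39} - \frac{49729}{39}\right) + 24748} = \sqrt{- \frac{99025}{78} + 24748} = \sqrt{\frac{1831319}{78}} = \frac{\sqrt{142842882}}{78}$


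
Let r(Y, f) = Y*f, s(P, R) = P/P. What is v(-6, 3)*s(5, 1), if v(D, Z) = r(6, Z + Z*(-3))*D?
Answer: 216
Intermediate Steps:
s(P, R) = 1
v(D, Z) = -12*D*Z (v(D, Z) = (6*(Z + Z*(-3)))*D = (6*(Z - 3*Z))*D = (6*(-2*Z))*D = (-12*Z)*D = -12*D*Z)
v(-6, 3)*s(5, 1) = -12*(-6)*3*1 = 216*1 = 216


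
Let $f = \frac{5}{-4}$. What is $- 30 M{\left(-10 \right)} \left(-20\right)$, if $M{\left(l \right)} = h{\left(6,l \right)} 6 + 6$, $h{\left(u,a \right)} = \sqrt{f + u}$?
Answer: $3600 + 1800 \sqrt{19} \approx 11446.0$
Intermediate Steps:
$f = - \frac{5}{4}$ ($f = 5 \left(- \frac{1}{4}\right) = - \frac{5}{4} \approx -1.25$)
$h{\left(u,a \right)} = \sqrt{- \frac{5}{4} + u}$
$M{\left(l \right)} = 6 + 3 \sqrt{19}$ ($M{\left(l \right)} = \frac{\sqrt{-5 + 4 \cdot 6}}{2} \cdot 6 + 6 = \frac{\sqrt{-5 + 24}}{2} \cdot 6 + 6 = \frac{\sqrt{19}}{2} \cdot 6 + 6 = 3 \sqrt{19} + 6 = 6 + 3 \sqrt{19}$)
$- 30 M{\left(-10 \right)} \left(-20\right) = - 30 \left(6 + 3 \sqrt{19}\right) \left(-20\right) = \left(-180 - 90 \sqrt{19}\right) \left(-20\right) = 3600 + 1800 \sqrt{19}$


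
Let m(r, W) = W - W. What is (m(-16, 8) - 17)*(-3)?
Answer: 51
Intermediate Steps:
m(r, W) = 0
(m(-16, 8) - 17)*(-3) = (0 - 17)*(-3) = -17*(-3) = 51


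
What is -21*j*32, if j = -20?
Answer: 13440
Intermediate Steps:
-21*j*32 = -21*(-20)*32 = 420*32 = 13440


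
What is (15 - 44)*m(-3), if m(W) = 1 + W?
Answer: 58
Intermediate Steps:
(15 - 44)*m(-3) = (15 - 44)*(1 - 3) = -29*(-2) = 58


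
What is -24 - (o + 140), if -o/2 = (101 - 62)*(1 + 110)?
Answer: 8494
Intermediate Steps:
o = -8658 (o = -2*(101 - 62)*(1 + 110) = -78*111 = -2*4329 = -8658)
-24 - (o + 140) = -24 - (-8658 + 140) = -24 - 1*(-8518) = -24 + 8518 = 8494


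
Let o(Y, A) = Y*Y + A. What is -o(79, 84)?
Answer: -6325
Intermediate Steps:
o(Y, A) = A + Y² (o(Y, A) = Y² + A = A + Y²)
-o(79, 84) = -(84 + 79²) = -(84 + 6241) = -1*6325 = -6325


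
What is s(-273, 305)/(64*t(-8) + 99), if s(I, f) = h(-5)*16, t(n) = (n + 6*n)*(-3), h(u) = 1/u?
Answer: -16/54255 ≈ -0.00029490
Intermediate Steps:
h(u) = 1/u
t(n) = -21*n (t(n) = (7*n)*(-3) = -21*n)
s(I, f) = -16/5 (s(I, f) = 16/(-5) = -⅕*16 = -16/5)
s(-273, 305)/(64*t(-8) + 99) = -16/(5*(64*(-21*(-8)) + 99)) = -16/(5*(64*168 + 99)) = -16/(5*(10752 + 99)) = -16/5/10851 = -16/5*1/10851 = -16/54255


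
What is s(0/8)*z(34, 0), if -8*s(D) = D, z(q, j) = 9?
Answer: 0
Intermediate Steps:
s(D) = -D/8
s(0/8)*z(34, 0) = -0/8*9 = -⅛*0*9 = 0*9 = 0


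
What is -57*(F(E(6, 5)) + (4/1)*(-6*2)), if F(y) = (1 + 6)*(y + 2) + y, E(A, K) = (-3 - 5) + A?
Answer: 2850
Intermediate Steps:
E(A, K) = -8 + A
F(y) = 14 + 8*y (F(y) = 7*(2 + y) + y = (14 + 7*y) + y = 14 + 8*y)
-57*(F(E(6, 5)) + (4/1)*(-6*2)) = -57*((14 + 8*(-8 + 6)) + (4/1)*(-6*2)) = -57*((14 + 8*(-2)) + (4*1)*(-12)) = -57*((14 - 16) + 4*(-12)) = -57*(-2 - 48) = -57*(-50) = -1*(-2850) = 2850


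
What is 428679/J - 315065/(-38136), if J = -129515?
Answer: 24457541131/4939184040 ≈ 4.9517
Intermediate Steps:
428679/J - 315065/(-38136) = 428679/(-129515) - 315065/(-38136) = 428679*(-1/129515) - 315065*(-1/38136) = -428679/129515 + 315065/38136 = 24457541131/4939184040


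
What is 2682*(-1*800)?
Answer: -2145600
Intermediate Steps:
2682*(-1*800) = 2682*(-800) = -2145600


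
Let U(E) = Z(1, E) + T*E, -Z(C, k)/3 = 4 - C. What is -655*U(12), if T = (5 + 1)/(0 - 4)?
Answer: 17685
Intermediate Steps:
T = -3/2 (T = 6/(-4) = 6*(-¼) = -3/2 ≈ -1.5000)
Z(C, k) = -12 + 3*C (Z(C, k) = -3*(4 - C) = -12 + 3*C)
U(E) = -9 - 3*E/2 (U(E) = (-12 + 3*1) - 3*E/2 = (-12 + 3) - 3*E/2 = -9 - 3*E/2)
-655*U(12) = -655*(-9 - 3/2*12) = -655*(-9 - 18) = -655*(-27) = 17685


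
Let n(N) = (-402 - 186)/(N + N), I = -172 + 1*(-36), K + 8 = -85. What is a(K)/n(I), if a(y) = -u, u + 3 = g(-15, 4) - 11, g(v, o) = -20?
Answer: 3536/147 ≈ 24.054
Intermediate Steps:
K = -93 (K = -8 - 85 = -93)
u = -34 (u = -3 + (-20 - 11) = -3 - 31 = -34)
I = -208 (I = -172 - 36 = -208)
a(y) = 34 (a(y) = -1*(-34) = 34)
n(N) = -294/N (n(N) = -588*1/(2*N) = -294/N)
a(K)/n(I) = 34/((-294/(-208))) = 34/((-294*(-1/208))) = 34/(147/104) = 34*(104/147) = 3536/147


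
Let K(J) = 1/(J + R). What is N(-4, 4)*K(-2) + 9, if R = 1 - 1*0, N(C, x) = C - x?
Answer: 17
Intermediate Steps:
R = 1 (R = 1 + 0 = 1)
K(J) = 1/(1 + J) (K(J) = 1/(J + 1) = 1/(1 + J))
N(-4, 4)*K(-2) + 9 = (-4 - 1*4)/(1 - 2) + 9 = (-4 - 4)/(-1) + 9 = -8*(-1) + 9 = 8 + 9 = 17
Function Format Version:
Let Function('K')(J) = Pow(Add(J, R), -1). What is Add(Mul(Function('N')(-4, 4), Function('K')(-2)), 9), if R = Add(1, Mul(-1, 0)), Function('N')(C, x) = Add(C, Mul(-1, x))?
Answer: 17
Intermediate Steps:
R = 1 (R = Add(1, 0) = 1)
Function('K')(J) = Pow(Add(1, J), -1) (Function('K')(J) = Pow(Add(J, 1), -1) = Pow(Add(1, J), -1))
Add(Mul(Function('N')(-4, 4), Function('K')(-2)), 9) = Add(Mul(Add(-4, Mul(-1, 4)), Pow(Add(1, -2), -1)), 9) = Add(Mul(Add(-4, -4), Pow(-1, -1)), 9) = Add(Mul(-8, -1), 9) = Add(8, 9) = 17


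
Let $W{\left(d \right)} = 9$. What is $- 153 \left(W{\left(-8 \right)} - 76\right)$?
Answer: $10251$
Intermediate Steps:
$- 153 \left(W{\left(-8 \right)} - 76\right) = - 153 \left(9 - 76\right) = \left(-153\right) \left(-67\right) = 10251$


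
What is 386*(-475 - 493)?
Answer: -373648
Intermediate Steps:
386*(-475 - 493) = 386*(-968) = -373648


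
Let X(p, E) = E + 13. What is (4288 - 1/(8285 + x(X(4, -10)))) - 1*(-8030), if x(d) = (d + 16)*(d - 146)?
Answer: 68586623/5568 ≈ 12318.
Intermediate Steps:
X(p, E) = 13 + E
x(d) = (-146 + d)*(16 + d) (x(d) = (16 + d)*(-146 + d) = (-146 + d)*(16 + d))
(4288 - 1/(8285 + x(X(4, -10)))) - 1*(-8030) = (4288 - 1/(8285 + (-2336 + (13 - 10)² - 130*(13 - 10)))) - 1*(-8030) = (4288 - 1/(8285 + (-2336 + 3² - 130*3))) + 8030 = (4288 - 1/(8285 + (-2336 + 9 - 390))) + 8030 = (4288 - 1/(8285 - 2717)) + 8030 = (4288 - 1/5568) + 8030 = 23875583/5568 + 8030 = 68586623/5568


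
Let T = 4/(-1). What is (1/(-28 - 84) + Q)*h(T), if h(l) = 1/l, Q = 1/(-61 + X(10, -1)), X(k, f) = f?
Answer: 87/13888 ≈ 0.0062644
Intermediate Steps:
Q = -1/62 (Q = 1/(-61 - 1) = 1/(-62) = -1/62 ≈ -0.016129)
T = -4 (T = 4*(-1) = -4)
h(l) = 1/l
(1/(-28 - 84) + Q)*h(T) = (1/(-28 - 84) - 1/62)/(-4) = (1/(-112) - 1/62)*(-¼) = (-1/112 - 1/62)*(-¼) = -87/3472*(-¼) = 87/13888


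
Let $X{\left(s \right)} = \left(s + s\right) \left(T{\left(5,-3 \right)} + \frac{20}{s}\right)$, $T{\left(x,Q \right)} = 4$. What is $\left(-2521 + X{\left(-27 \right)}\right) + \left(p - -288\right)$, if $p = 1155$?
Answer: $-1254$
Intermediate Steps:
$X{\left(s \right)} = 2 s \left(4 + \frac{20}{s}\right)$ ($X{\left(s \right)} = \left(s + s\right) \left(4 + \frac{20}{s}\right) = 2 s \left(4 + \frac{20}{s}\right)$)
$\left(-2521 + X{\left(-27 \right)}\right) + \left(p - -288\right) = \left(-2521 + \left(40 + 8 \left(-27\right)\right)\right) + \left(1155 - -288\right) = \left(-2521 + \left(40 - 216\right)\right) + \left(1155 + 288\right) = \left(-2521 - 176\right) + 1443 = -2697 + 1443 = -1254$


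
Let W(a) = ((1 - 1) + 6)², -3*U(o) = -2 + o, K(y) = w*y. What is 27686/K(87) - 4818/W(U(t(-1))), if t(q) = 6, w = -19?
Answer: -497825/3306 ≈ -150.58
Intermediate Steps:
K(y) = -19*y
U(o) = ⅔ - o/3 (U(o) = -(-2 + o)/3 = ⅔ - o/3)
W(a) = 36 (W(a) = (0 + 6)² = 6² = 36)
27686/K(87) - 4818/W(U(t(-1))) = 27686/((-19*87)) - 4818/36 = 27686/(-1653) - 4818*1/36 = 27686*(-1/1653) - 803/6 = -27686/1653 - 803/6 = -497825/3306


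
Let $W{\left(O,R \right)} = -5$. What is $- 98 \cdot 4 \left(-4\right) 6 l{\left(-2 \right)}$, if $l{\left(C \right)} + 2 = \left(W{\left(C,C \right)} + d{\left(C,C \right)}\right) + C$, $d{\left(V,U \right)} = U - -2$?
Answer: $-84672$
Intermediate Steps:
$d{\left(V,U \right)} = 2 + U$ ($d{\left(V,U \right)} = U + 2 = 2 + U$)
$l{\left(C \right)} = -5 + 2 C$ ($l{\left(C \right)} = -2 + \left(\left(-5 + \left(2 + C\right)\right) + C\right) = -2 + \left(\left(-3 + C\right) + C\right) = -2 + \left(-3 + 2 C\right) = -5 + 2 C$)
$- 98 \cdot 4 \left(-4\right) 6 l{\left(-2 \right)} = - 98 \cdot 4 \left(-4\right) 6 \left(-5 + 2 \left(-2\right)\right) = - 98 \left(\left(-16\right) 6\right) \left(-5 - 4\right) = \left(-98\right) \left(-96\right) \left(-9\right) = 9408 \left(-9\right) = -84672$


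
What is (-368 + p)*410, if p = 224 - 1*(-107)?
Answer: -15170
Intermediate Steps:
p = 331 (p = 224 + 107 = 331)
(-368 + p)*410 = (-368 + 331)*410 = -37*410 = -15170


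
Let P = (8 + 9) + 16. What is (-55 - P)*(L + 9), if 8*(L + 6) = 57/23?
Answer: -6699/23 ≈ -291.26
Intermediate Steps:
L = -1047/184 (L = -6 + (57/23)/8 = -6 + (57*(1/23))/8 = -6 + (1/8)*(57/23) = -6 + 57/184 = -1047/184 ≈ -5.6902)
P = 33 (P = 17 + 16 = 33)
(-55 - P)*(L + 9) = (-55 - 1*33)*(-1047/184 + 9) = (-55 - 33)*(609/184) = -88*609/184 = -6699/23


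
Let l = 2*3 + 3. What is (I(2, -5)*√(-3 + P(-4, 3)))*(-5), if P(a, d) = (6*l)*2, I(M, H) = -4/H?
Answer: -4*√105 ≈ -40.988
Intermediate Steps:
l = 9 (l = 6 + 3 = 9)
P(a, d) = 108 (P(a, d) = (6*9)*2 = 54*2 = 108)
(I(2, -5)*√(-3 + P(-4, 3)))*(-5) = ((-4/(-5))*√(-3 + 108))*(-5) = ((-4*(-⅕))*√105)*(-5) = (4*√105/5)*(-5) = -4*√105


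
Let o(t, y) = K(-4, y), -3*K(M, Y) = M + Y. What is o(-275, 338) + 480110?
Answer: 1439996/3 ≈ 4.8000e+5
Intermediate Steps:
K(M, Y) = -M/3 - Y/3 (K(M, Y) = -(M + Y)/3 = -M/3 - Y/3)
o(t, y) = 4/3 - y/3 (o(t, y) = -⅓*(-4) - y/3 = 4/3 - y/3)
o(-275, 338) + 480110 = (4/3 - ⅓*338) + 480110 = (4/3 - 338/3) + 480110 = -334/3 + 480110 = 1439996/3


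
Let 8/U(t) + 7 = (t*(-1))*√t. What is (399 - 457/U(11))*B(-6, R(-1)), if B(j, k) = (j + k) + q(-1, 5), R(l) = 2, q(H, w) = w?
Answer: 6391/8 + 5027*√11/8 ≈ 2883.0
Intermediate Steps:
B(j, k) = 5 + j + k (B(j, k) = (j + k) + 5 = 5 + j + k)
U(t) = 8/(-7 - t^(3/2)) (U(t) = 8/(-7 + (t*(-1))*√t) = 8/(-7 + (-t)*√t) = 8/(-7 - t^(3/2)))
(399 - 457/U(11))*B(-6, R(-1)) = (399 - (-3199/8 - 5027*√11/8))*(5 - 6 + 2) = (399 - (-3199/8 - 5027*√11/8))*1 = (399 - 457*(-7/8 - 11*√11/8))*1 = (399 + (3199/8 + 5027*√11/8))*1 = (6391/8 + 5027*√11/8)*1 = 6391/8 + 5027*√11/8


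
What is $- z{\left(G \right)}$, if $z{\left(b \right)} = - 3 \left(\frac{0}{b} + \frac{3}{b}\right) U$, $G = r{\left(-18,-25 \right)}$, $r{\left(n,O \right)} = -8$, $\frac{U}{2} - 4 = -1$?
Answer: $- \frac{27}{4} \approx -6.75$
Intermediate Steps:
$U = 6$ ($U = 8 + 2 \left(-1\right) = 8 - 2 = 6$)
$G = -8$
$z{\left(b \right)} = - \frac{54}{b}$ ($z{\left(b \right)} = - 3 \left(\frac{0}{b} + \frac{3}{b}\right) 6 = - 3 \left(0 + \frac{3}{b}\right) 6 = - 3 \frac{3}{b} 6 = - \frac{9}{b} 6 = - \frac{54}{b}$)
$- z{\left(G \right)} = - \frac{-54}{-8} = - \frac{\left(-54\right) \left(-1\right)}{8} = \left(-1\right) \frac{27}{4} = - \frac{27}{4}$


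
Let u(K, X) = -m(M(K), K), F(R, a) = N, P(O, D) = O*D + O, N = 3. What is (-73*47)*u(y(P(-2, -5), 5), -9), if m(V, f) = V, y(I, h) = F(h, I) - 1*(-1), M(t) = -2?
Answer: -6862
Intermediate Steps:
P(O, D) = O + D*O (P(O, D) = D*O + O = O + D*O)
F(R, a) = 3
y(I, h) = 4 (y(I, h) = 3 - 1*(-1) = 3 + 1 = 4)
u(K, X) = 2 (u(K, X) = -1*(-2) = 2)
(-73*47)*u(y(P(-2, -5), 5), -9) = -73*47*2 = -3431*2 = -6862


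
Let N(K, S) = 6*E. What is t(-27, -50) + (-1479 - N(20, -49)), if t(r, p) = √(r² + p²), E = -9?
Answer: -1425 + √3229 ≈ -1368.2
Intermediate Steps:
N(K, S) = -54 (N(K, S) = 6*(-9) = -54)
t(r, p) = √(p² + r²)
t(-27, -50) + (-1479 - N(20, -49)) = √((-50)² + (-27)²) + (-1479 - 1*(-54)) = √(2500 + 729) + (-1479 + 54) = √3229 - 1425 = -1425 + √3229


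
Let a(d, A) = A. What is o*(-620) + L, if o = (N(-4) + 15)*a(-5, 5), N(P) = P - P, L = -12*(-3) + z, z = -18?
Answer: -46482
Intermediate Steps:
L = 18 (L = -12*(-3) - 18 = 36 - 18 = 18)
N(P) = 0
o = 75 (o = (0 + 15)*5 = 15*5 = 75)
o*(-620) + L = 75*(-620) + 18 = -46500 + 18 = -46482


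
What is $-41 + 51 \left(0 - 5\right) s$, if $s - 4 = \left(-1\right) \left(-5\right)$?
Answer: $-2336$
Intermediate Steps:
$s = 9$ ($s = 4 - -5 = 4 + 5 = 9$)
$-41 + 51 \left(0 - 5\right) s = -41 + 51 \left(0 - 5\right) 9 = -41 + 51 \left(\left(-5\right) 9\right) = -41 + 51 \left(-45\right) = -41 - 2295 = -2336$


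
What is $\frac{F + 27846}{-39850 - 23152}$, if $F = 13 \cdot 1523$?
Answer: $- \frac{47645}{63002} \approx -0.75625$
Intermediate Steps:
$F = 19799$
$\frac{F + 27846}{-39850 - 23152} = \frac{19799 + 27846}{-39850 - 23152} = \frac{47645}{-39850 - 23152} = \frac{47645}{-63002} = 47645 \left(- \frac{1}{63002}\right) = - \frac{47645}{63002}$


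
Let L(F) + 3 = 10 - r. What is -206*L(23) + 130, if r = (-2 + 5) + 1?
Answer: -488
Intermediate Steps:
r = 4 (r = 3 + 1 = 4)
L(F) = 3 (L(F) = -3 + (10 - 1*4) = -3 + (10 - 4) = -3 + 6 = 3)
-206*L(23) + 130 = -206*3 + 130 = -618 + 130 = -488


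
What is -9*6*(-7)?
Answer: 378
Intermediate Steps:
-9*6*(-7) = -54*(-7) = 378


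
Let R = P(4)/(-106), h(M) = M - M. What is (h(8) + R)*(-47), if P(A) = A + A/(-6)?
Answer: 235/159 ≈ 1.4780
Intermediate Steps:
h(M) = 0
P(A) = 5*A/6 (P(A) = A + A*(-1/6) = A - A/6 = 5*A/6)
R = -5/159 (R = ((5/6)*4)/(-106) = (10/3)*(-1/106) = -5/159 ≈ -0.031447)
(h(8) + R)*(-47) = (0 - 5/159)*(-47) = -5/159*(-47) = 235/159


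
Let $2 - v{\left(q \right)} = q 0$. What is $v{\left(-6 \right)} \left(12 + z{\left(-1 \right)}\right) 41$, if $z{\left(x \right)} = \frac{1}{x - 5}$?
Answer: $\frac{2911}{3} \approx 970.33$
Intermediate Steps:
$v{\left(q \right)} = 2$ ($v{\left(q \right)} = 2 - q 0 = 2 - 0 = 2 + 0 = 2$)
$z{\left(x \right)} = \frac{1}{-5 + x}$
$v{\left(-6 \right)} \left(12 + z{\left(-1 \right)}\right) 41 = 2 \left(12 + \frac{1}{-5 - 1}\right) 41 = 2 \left(12 + \frac{1}{-6}\right) 41 = 2 \left(12 - \frac{1}{6}\right) 41 = 2 \cdot \frac{71}{6} \cdot 41 = \frac{71}{3} \cdot 41 = \frac{2911}{3}$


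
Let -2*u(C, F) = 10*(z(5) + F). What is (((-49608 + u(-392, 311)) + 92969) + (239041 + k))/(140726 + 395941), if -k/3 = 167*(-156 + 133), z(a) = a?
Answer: 292345/536667 ≈ 0.54474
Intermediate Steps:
u(C, F) = -25 - 5*F (u(C, F) = -5*(5 + F) = -(50 + 10*F)/2 = -25 - 5*F)
k = 11523 (k = -501*(-156 + 133) = -501*(-23) = -3*(-3841) = 11523)
(((-49608 + u(-392, 311)) + 92969) + (239041 + k))/(140726 + 395941) = (((-49608 + (-25 - 5*311)) + 92969) + (239041 + 11523))/(140726 + 395941) = (((-49608 + (-25 - 1555)) + 92969) + 250564)/536667 = (((-49608 - 1580) + 92969) + 250564)*(1/536667) = ((-51188 + 92969) + 250564)*(1/536667) = (41781 + 250564)*(1/536667) = 292345*(1/536667) = 292345/536667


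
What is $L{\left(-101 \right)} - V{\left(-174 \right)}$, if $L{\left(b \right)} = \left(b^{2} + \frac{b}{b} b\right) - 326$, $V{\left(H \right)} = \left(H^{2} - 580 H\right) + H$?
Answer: $-121248$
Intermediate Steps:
$V{\left(H \right)} = H^{2} - 579 H$
$L{\left(b \right)} = -326 + b + b^{2}$ ($L{\left(b \right)} = \left(b^{2} + 1 b\right) - 326 = \left(b^{2} + b\right) - 326 = \left(b + b^{2}\right) - 326 = -326 + b + b^{2}$)
$L{\left(-101 \right)} - V{\left(-174 \right)} = \left(-326 - 101 + \left(-101\right)^{2}\right) - - 174 \left(-579 - 174\right) = \left(-326 - 101 + 10201\right) - \left(-174\right) \left(-753\right) = 9774 - 131022 = -121248$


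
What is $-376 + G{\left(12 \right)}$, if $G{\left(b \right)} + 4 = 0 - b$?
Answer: $-392$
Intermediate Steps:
$G{\left(b \right)} = -4 - b$ ($G{\left(b \right)} = -4 + \left(0 - b\right) = -4 - b$)
$-376 + G{\left(12 \right)} = -376 - 16 = -392$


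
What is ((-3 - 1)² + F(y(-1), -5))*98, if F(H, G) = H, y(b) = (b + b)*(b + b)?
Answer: 1960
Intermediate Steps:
y(b) = 4*b² (y(b) = (2*b)*(2*b) = 4*b²)
((-3 - 1)² + F(y(-1), -5))*98 = ((-3 - 1)² + 4*(-1)²)*98 = ((-4)² + 4*1)*98 = (16 + 4)*98 = 20*98 = 1960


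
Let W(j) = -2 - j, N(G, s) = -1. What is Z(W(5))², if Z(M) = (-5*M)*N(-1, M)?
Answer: 1225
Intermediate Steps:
Z(M) = 5*M (Z(M) = -5*M*(-1) = 5*M)
Z(W(5))² = (5*(-2 - 1*5))² = (5*(-2 - 5))² = (5*(-7))² = (-35)² = 1225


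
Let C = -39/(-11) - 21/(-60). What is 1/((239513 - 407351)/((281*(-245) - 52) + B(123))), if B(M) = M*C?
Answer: 15051929/36924360 ≈ 0.40764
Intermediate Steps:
C = 857/220 (C = -39*(-1/11) - 21*(-1/60) = 39/11 + 7/20 = 857/220 ≈ 3.8955)
B(M) = 857*M/220 (B(M) = M*(857/220) = 857*M/220)
1/((239513 - 407351)/((281*(-245) - 52) + B(123))) = 1/((239513 - 407351)/((281*(-245) - 52) + (857/220)*123)) = 1/(-167838/((-68845 - 52) + 105411/220)) = 1/(-167838/(-68897 + 105411/220)) = 1/(-167838/(-15051929/220)) = 1/(-167838*(-220/15051929)) = 1/(36924360/15051929) = 15051929/36924360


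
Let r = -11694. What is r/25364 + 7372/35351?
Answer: -113205593/448321382 ≈ -0.25251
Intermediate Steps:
r/25364 + 7372/35351 = -11694/25364 + 7372/35351 = -11694*1/25364 + 7372*(1/35351) = -5847/12682 + 7372/35351 = -113205593/448321382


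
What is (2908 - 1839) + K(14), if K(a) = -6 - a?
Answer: 1049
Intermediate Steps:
(2908 - 1839) + K(14) = (2908 - 1839) + (-6 - 1*14) = 1069 + (-6 - 14) = 1069 - 20 = 1049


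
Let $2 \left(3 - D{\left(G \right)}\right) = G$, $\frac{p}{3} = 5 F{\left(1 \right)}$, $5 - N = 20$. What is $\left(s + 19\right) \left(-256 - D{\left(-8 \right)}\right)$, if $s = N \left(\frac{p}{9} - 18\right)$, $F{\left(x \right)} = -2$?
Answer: $-89157$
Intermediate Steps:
$N = -15$ ($N = 5 - 20 = -15$)
$p = -30$ ($p = 3 \cdot 5 \left(-2\right) = 3 \left(-10\right) = -30$)
$D{\left(G \right)} = 3 - \frac{G}{2}$
$s = 320$ ($s = - 15 \left(- \frac{30}{9} - 18\right) = - 15 \left(\left(-30\right) \frac{1}{9} - 18\right) = - 15 \left(- \frac{10}{3} - 18\right) = \left(-15\right) \left(- \frac{64}{3}\right) = 320$)
$\left(s + 19\right) \left(-256 - D{\left(-8 \right)}\right) = \left(320 + 19\right) \left(-256 - \left(3 - -4\right)\right) = 339 \left(-256 - \left(3 + 4\right)\right) = 339 \left(-256 - 7\right) = 339 \left(-263\right) = -89157$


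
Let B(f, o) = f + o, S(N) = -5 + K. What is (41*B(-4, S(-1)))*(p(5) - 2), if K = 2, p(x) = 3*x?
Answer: -3731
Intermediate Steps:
S(N) = -3 (S(N) = -5 + 2 = -3)
(41*B(-4, S(-1)))*(p(5) - 2) = (41*(-4 - 3))*(3*5 - 2) = (41*(-7))*(15 - 2) = -287*13 = -3731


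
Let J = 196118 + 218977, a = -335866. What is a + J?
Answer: 79229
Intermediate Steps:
J = 415095
a + J = -335866 + 415095 = 79229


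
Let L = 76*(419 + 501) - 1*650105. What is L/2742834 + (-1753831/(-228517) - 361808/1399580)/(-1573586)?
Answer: -6083333979477802200252/28758419318102545922305 ≈ -0.21153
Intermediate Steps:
L = -580185 (L = 76*920 - 650105 = 69920 - 650105 = -580185)
L/2742834 + (-1753831/(-228517) - 361808/1399580)/(-1573586) = -580185/2742834 + (-1753831/(-228517) - 361808/1399580)/(-1573586) = -580185*1/2742834 + (-1753831*(-1/228517) - 361808*1/1399580)*(-1/1573586) = -193395/914278 + (1753831/228517 - 90452/349895)*(-1/1573586) = -193395/914278 + (592986878061/79956955715)*(-1/1573586) = -193395/914278 - 592986878061/125819146115743990 = -6083333979477802200252/28758419318102545922305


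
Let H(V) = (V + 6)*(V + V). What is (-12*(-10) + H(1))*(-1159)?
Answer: -155306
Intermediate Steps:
H(V) = 2*V*(6 + V) (H(V) = (6 + V)*(2*V) = 2*V*(6 + V))
(-12*(-10) + H(1))*(-1159) = (-12*(-10) + 2*1*(6 + 1))*(-1159) = (120 + 2*1*7)*(-1159) = (120 + 14)*(-1159) = 134*(-1159) = -155306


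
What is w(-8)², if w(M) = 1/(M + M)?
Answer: 1/256 ≈ 0.0039063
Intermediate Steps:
w(M) = 1/(2*M)
w(-8)² = ((½)/(-8))² = ((½)*(-⅛))² = (-1/16)² = 1/256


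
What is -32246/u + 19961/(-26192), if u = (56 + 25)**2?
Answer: -975551353/171845712 ≈ -5.6769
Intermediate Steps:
u = 6561 (u = 81**2 = 6561)
-32246/u + 19961/(-26192) = -32246/6561 + 19961/(-26192) = -32246*1/6561 + 19961*(-1/26192) = -32246/6561 - 19961/26192 = -975551353/171845712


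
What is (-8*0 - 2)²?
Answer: 4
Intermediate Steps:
(-8*0 - 2)² = (0 - 2)² = (-2)² = 4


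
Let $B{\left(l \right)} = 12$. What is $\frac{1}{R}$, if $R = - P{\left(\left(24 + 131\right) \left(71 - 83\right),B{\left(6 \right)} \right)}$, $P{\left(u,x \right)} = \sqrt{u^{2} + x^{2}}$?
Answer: $- \frac{\sqrt{24026}}{288312} \approx -0.00053762$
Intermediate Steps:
$R = - 12 \sqrt{24026}$ ($R = - \sqrt{\left(\left(24 + 131\right) \left(71 - 83\right)\right)^{2} + 12^{2}} = - \sqrt{\left(155 \left(-12\right)\right)^{2} + 144} = - \sqrt{\left(-1860\right)^{2} + 144} = - \sqrt{3459600 + 144} = - \sqrt{3459744} = - 12 \sqrt{24026} \approx -1860.0$)
$\frac{1}{R} = \frac{1}{\left(-12\right) \sqrt{24026}} = - \frac{\sqrt{24026}}{288312}$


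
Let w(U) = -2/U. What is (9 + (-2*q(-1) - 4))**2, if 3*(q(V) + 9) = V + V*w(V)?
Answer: 625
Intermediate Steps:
q(V) = -29/3 + V/3 (q(V) = -9 + (V + V*(-2/V))/3 = -9 + (V - 2)/3 = -9 + (-2 + V)/3 = -9 + (-2/3 + V/3) = -29/3 + V/3)
(9 + (-2*q(-1) - 4))**2 = (9 + (-2*(-29/3 + (1/3)*(-1)) - 4))**2 = (9 + (-2*(-29/3 - 1/3) - 4))**2 = (9 + (-2*(-10) - 4))**2 = (9 + (20 - 4))**2 = (9 + 16)**2 = 25**2 = 625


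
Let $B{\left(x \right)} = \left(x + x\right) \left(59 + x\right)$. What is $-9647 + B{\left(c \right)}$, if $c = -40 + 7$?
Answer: $-11363$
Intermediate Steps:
$c = -33$
$B{\left(x \right)} = 2 x \left(59 + x\right)$
$-9647 + B{\left(c \right)} = -9647 + 2 \left(-33\right) \left(59 - 33\right) = -9647 + 2 \left(-33\right) 26 = -9647 - 1716 = -11363$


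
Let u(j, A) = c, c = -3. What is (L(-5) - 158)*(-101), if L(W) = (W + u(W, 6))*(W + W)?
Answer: 7878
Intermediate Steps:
u(j, A) = -3
L(W) = 2*W*(-3 + W) (L(W) = (W - 3)*(W + W) = (-3 + W)*(2*W) = 2*W*(-3 + W))
(L(-5) - 158)*(-101) = (2*(-5)*(-3 - 5) - 158)*(-101) = (2*(-5)*(-8) - 158)*(-101) = (80 - 158)*(-101) = -78*(-101) = 7878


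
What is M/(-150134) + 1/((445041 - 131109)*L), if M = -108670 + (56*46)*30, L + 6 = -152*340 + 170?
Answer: 253827715638773/1214022627301104 ≈ 0.20908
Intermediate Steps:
L = -51516 (L = -6 + (-152*340 + 170) = -6 + (-51680 + 170) = -6 - 51510 = -51516)
M = -31390 (M = -108670 + 2576*30 = -108670 + 77280 = -31390)
M/(-150134) + 1/((445041 - 131109)*L) = -31390/(-150134) + 1/((445041 - 131109)*(-51516)) = -31390*(-1/150134) - 1/51516/313932 = 15695/75067 + (1/313932)*(-1/51516) = 15695/75067 - 1/16172520912 = 253827715638773/1214022627301104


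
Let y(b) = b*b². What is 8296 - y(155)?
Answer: -3715579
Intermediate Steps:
y(b) = b³
8296 - y(155) = 8296 - 1*155³ = 8296 - 1*3723875 = 8296 - 3723875 = -3715579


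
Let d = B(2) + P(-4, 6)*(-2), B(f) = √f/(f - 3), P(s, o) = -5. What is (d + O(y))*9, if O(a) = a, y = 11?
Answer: 189 - 9*√2 ≈ 176.27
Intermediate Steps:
B(f) = √f/(-3 + f)
d = 10 - √2 (d = √2/(-3 + 2) - 5*(-2) = √2/(-1) + 10 = √2*(-1) + 10 = -√2 + 10 = 10 - √2 ≈ 8.5858)
(d + O(y))*9 = ((10 - √2) + 11)*9 = (21 - √2)*9 = 189 - 9*√2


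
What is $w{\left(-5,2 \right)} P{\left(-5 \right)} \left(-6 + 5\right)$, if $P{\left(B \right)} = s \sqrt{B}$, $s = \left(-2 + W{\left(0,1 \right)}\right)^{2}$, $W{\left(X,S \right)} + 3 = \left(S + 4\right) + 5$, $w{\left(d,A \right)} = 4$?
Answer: $- 100 i \sqrt{5} \approx - 223.61 i$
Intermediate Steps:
$W{\left(X,S \right)} = 6 + S$ ($W{\left(X,S \right)} = -3 + \left(\left(S + 4\right) + 5\right) = -3 + \left(\left(4 + S\right) + 5\right) = -3 + \left(9 + S\right) = 6 + S$)
$s = 25$ ($s = \left(-2 + \left(6 + 1\right)\right)^{2} = \left(-2 + 7\right)^{2} = 5^{2} = 25$)
$P{\left(B \right)} = 25 \sqrt{B}$
$w{\left(-5,2 \right)} P{\left(-5 \right)} \left(-6 + 5\right) = 4 \cdot 25 \sqrt{-5} \left(-6 + 5\right) = 4 \cdot 25 i \sqrt{5} \left(-1\right) = 100 i \sqrt{5} \left(-1\right) = - 100 i \sqrt{5}$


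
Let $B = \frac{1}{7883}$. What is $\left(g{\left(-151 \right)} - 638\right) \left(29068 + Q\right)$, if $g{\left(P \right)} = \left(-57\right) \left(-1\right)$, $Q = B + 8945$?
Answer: $- \frac{174100414880}{7883} \approx -2.2086 \cdot 10^{7}$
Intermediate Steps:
$B = \frac{1}{7883} \approx 0.00012686$
$Q = \frac{70513436}{7883}$ ($Q = \frac{1}{7883} + 8945 = \frac{70513436}{7883} \approx 8945.0$)
$g{\left(P \right)} = 57$
$\left(g{\left(-151 \right)} - 638\right) \left(29068 + Q\right) = \left(57 - 638\right) \left(29068 + \frac{70513436}{7883}\right) = \left(57 - 638\right) \frac{299656480}{7883} = \left(-581\right) \frac{299656480}{7883} = - \frac{174100414880}{7883}$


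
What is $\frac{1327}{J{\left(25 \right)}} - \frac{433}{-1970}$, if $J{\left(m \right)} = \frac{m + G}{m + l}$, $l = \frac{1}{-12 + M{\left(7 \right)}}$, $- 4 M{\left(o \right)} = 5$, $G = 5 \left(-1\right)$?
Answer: $\frac{345380397}{208820} \approx 1654.0$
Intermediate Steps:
$G = -5$
$M{\left(o \right)} = - \frac{5}{4}$ ($M{\left(o \right)} = \left(- \frac{1}{4}\right) 5 = - \frac{5}{4}$)
$l = - \frac{4}{53}$ ($l = \frac{1}{-12 - \frac{5}{4}} = \frac{1}{- \frac{53}{4}} = - \frac{4}{53} \approx -0.075472$)
$J{\left(m \right)} = \frac{-5 + m}{- \frac{4}{53} + m}$ ($J{\left(m \right)} = \frac{m - 5}{m - \frac{4}{53}} = \frac{-5 + m}{- \frac{4}{53} + m}$)
$\frac{1327}{J{\left(25 \right)}} - \frac{433}{-1970} = \frac{1327}{53 \frac{1}{-4 + 53 \cdot 25} \left(-5 + 25\right)} - \frac{433}{-1970} = \frac{1327}{53 \frac{1}{-4 + 1325} \cdot 20} - - \frac{433}{1970} = \frac{1327}{53 \cdot \frac{1}{1321} \cdot 20} + \frac{433}{1970} = \frac{1327}{\frac{1060}{1321}} + \frac{433}{1970} = 1327 \cdot \frac{1321}{1060} + \frac{433}{1970} = \frac{1752967}{1060} + \frac{433}{1970} = \frac{345380397}{208820}$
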